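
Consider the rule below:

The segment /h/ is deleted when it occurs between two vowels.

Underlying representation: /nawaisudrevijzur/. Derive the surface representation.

No segment of /nawaisudrevijzur/ meets the structural description of the rule, so the form surfaces unchanged.

nawaisudrevijzur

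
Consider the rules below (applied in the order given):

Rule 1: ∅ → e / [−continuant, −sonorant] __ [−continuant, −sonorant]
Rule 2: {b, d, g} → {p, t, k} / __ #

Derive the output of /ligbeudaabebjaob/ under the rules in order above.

Rule 1 (stop-cluster e-epenthesis): /g/ and /b/ form a stop–stop cluster, so [e] is inserted between them. /ligbeudaabebjaob/ → ligebeudaabebjaob.
Rule 2 (final devoicing): /b/ is a voiced stop in word-final position, so it devoices to [p]. /ligebeudaabebjaob/ → ligebeudaabebjaop.

ligebeudaabebjaop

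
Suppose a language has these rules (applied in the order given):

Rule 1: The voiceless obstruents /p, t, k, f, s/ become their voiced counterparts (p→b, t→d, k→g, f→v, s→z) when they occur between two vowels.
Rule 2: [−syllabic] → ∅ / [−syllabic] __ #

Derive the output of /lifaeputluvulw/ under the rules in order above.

livaebutluvul

Rule 1 (intervocalic voicing): /f/ is a voiceless obstruent between vowels /i/ and /a/, so it voices to [v]. /p/ is a voiceless obstruent between vowels /e/ and /u/, so it voices to [b]. /lifaeputluvulw/ → livaebutluvulw.
Rule 2 (final cluster simplification): /w/ is the second consonant of a word-final cluster /lw/, so it deletes. /livaebutluvulw/ → livaebutluvul.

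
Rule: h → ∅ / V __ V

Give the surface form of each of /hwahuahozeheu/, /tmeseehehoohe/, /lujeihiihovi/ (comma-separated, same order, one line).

hwauaozeeu, tmeseeeooe, lujeiiiovi

/hwahuahozeheu/: /h/ occurs between vowels /a/ and /u/, so it deletes. /h/ occurs between vowels /a/ and /o/, so it deletes. /h/ occurs between vowels /e/ and /e/, so it deletes. → [hwauaozeeu].
/tmeseehehoohe/: /h/ occurs between vowels /e/ and /e/, so it deletes. /h/ occurs between vowels /e/ and /o/, so it deletes. /h/ occurs between vowels /o/ and /e/, so it deletes. → [tmeseeeooe].
/lujeihiihovi/: /h/ occurs between vowels /i/ and /i/, so it deletes. /h/ occurs between vowels /i/ and /o/, so it deletes. → [lujeiiiovi].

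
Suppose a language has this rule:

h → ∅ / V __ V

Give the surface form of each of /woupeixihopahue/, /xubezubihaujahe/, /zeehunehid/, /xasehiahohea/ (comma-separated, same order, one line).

/woupeixihopahue/: /h/ occurs between vowels /i/ and /o/, so it deletes. /h/ occurs between vowels /a/ and /u/, so it deletes. → [woupeixiopaue].
/xubezubihaujahe/: /h/ occurs between vowels /i/ and /a/, so it deletes. /h/ occurs between vowels /a/ and /e/, so it deletes. → [xubezubiaujae].
/zeehunehid/: /h/ occurs between vowels /e/ and /u/, so it deletes. /h/ occurs between vowels /e/ and /i/, so it deletes. → [zeeuneid].
/xasehiahohea/: /h/ occurs between vowels /e/ and /i/, so it deletes. /h/ occurs between vowels /a/ and /o/, so it deletes. /h/ occurs between vowels /o/ and /e/, so it deletes. → [xaseiaoea].

woupeixiopaue, xubezubiaujae, zeeuneid, xaseiaoea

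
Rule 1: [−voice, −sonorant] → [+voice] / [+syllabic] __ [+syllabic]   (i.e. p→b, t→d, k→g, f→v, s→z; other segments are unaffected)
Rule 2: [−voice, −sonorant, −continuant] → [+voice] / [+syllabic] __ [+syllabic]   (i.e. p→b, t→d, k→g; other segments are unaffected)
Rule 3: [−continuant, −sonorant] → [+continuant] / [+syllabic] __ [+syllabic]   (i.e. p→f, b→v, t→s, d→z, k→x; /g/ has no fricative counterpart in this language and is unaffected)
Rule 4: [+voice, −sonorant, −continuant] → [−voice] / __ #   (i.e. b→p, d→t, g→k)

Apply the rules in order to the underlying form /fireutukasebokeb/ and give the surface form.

Rule 1 (intervocalic voicing): /t/ is a voiceless obstruent between vowels /u/ and /u/, so it voices to [d]. /k/ is a voiceless obstruent between vowels /u/ and /a/, so it voices to [g]. /s/ is a voiceless obstruent between vowels /a/ and /e/, so it voices to [z]. /k/ is a voiceless obstruent between vowels /o/ and /e/, so it voices to [g]. /fireutukasebokeb/ → fireudugazebogeb.
Rule 2 (intervocalic voicing): no segment meets the environment; /fireudugazebogeb/ is unchanged.
Rule 3 (intervocalic spirantization): /d/ is a stop between vowels /u/ and /u/, so it spirantizes to the fricative [z]. /b/ is a stop between vowels /e/ and /o/, so it spirantizes to the fricative [v]. /fireudugazebogeb/ → fireuzugazevogeb.
Rule 4 (final devoicing): /b/ is a voiced stop in word-final position, so it devoices to [p]. /fireuzugazevogeb/ → fireuzugazevogep.

fireuzugazevogep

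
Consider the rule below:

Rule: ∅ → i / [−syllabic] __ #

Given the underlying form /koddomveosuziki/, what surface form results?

No segment of /koddomveosuziki/ meets the structural description of the rule, so the form surfaces unchanged.

koddomveosuziki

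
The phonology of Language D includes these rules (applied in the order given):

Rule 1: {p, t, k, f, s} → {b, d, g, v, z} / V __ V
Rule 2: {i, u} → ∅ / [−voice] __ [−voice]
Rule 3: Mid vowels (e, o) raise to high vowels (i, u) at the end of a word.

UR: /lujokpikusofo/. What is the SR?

lujokpiguzovu

Rule 1 (intervocalic voicing): /k/ is a voiceless obstruent between vowels /i/ and /u/, so it voices to [g]. /s/ is a voiceless obstruent between vowels /u/ and /o/, so it voices to [z]. /f/ is a voiceless obstruent between vowels /o/ and /o/, so it voices to [v]. /lujokpikusofo/ → lujokpiguzovo.
Rule 2 (high vowel syncope): no segment meets the environment; /lujokpiguzovo/ is unchanged.
Rule 3 (final vowel raising): /o/ is a mid vowel in word-final position, so it raises to [u]. /lujokpiguzovo/ → lujokpiguzovu.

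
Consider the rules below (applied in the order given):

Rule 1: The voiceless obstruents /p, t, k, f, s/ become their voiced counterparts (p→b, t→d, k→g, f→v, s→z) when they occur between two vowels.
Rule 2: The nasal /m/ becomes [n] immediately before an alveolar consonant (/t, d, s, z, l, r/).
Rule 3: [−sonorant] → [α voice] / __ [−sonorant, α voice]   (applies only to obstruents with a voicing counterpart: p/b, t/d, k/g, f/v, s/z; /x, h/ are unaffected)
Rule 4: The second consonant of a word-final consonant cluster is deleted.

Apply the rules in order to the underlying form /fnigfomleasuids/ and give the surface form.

fnikfonleazuit

Rule 1 (intervocalic voicing): /s/ is a voiceless obstruent between vowels /a/ and /u/, so it voices to [z]. /fnigfomleasuids/ → fnigfomleazuids.
Rule 2 (nasal place assimilation): /m/ precedes the alveolar consonant /l/, so it assimilates in place to [n]. /fnigfomleazuids/ → fnigfonleazuids.
Rule 3 (regressive voicing assimilation): /g/ precedes the voiceless obstruent /f/, so it devoices to [k] by assimilation. /d/ precedes the voiceless obstruent /s/, so it devoices to [t] by assimilation. /fnigfonleazuids/ → fnikfonleazuits.
Rule 4 (final cluster simplification): /s/ is the second consonant of a word-final cluster /ts/, so it deletes. /fnikfonleazuits/ → fnikfonleazuit.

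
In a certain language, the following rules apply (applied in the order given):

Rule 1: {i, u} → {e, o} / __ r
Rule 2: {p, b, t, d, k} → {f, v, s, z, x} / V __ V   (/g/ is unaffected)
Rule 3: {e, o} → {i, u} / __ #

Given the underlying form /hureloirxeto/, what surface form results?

Rule 1 (pre-rhotic lowering): /u/ is a high vowel immediately before /r/, so it lowers to [o]. /i/ is a high vowel immediately before /r/, so it lowers to [e]. /hureloirxeto/ → horeloerxeto.
Rule 2 (intervocalic spirantization): /t/ is a stop between vowels /e/ and /o/, so it spirantizes to the fricative [s]. /horeloerxeto/ → horeloerxeso.
Rule 3 (final vowel raising): /o/ is a mid vowel in word-final position, so it raises to [u]. /horeloerxeso/ → horeloerxesu.

horeloerxesu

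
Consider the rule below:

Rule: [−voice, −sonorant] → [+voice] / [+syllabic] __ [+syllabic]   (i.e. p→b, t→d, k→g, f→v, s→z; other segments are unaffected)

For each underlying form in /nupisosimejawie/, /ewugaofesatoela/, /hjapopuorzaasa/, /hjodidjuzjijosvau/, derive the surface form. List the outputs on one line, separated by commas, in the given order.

/nupisosimejawie/: /p/ is a voiceless obstruent between vowels /u/ and /i/, so it voices to [b]. /s/ is a voiceless obstruent between vowels /i/ and /o/, so it voices to [z]. /s/ is a voiceless obstruent between vowels /o/ and /i/, so it voices to [z]. → [nubizozimejawie].
/ewugaofesatoela/: /f/ is a voiceless obstruent between vowels /o/ and /e/, so it voices to [v]. /s/ is a voiceless obstruent between vowels /e/ and /a/, so it voices to [z]. /t/ is a voiceless obstruent between vowels /a/ and /o/, so it voices to [d]. → [ewugaovezadoela].
/hjapopuorzaasa/: /p/ is a voiceless obstruent between vowels /a/ and /o/, so it voices to [b]. /p/ is a voiceless obstruent between vowels /o/ and /u/, so it voices to [b]. /s/ is a voiceless obstruent between vowels /a/ and /a/, so it voices to [z]. → [hjabobuorzaaza].
/hjodidjuzjijosvau/: the rule's environment is not met; surfaces unchanged as [hjodidjuzjijosvau].

nubizozimejawie, ewugaovezadoela, hjabobuorzaaza, hjodidjuzjijosvau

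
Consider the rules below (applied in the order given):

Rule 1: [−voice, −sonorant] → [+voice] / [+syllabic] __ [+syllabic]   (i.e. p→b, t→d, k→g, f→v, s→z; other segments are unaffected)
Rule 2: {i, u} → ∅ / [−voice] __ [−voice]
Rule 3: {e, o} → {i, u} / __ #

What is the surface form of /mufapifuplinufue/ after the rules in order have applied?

muvabivuplinuvui

Rule 1 (intervocalic voicing): /f/ is a voiceless obstruent between vowels /u/ and /a/, so it voices to [v]. /p/ is a voiceless obstruent between vowels /a/ and /i/, so it voices to [b]. /f/ is a voiceless obstruent between vowels /i/ and /u/, so it voices to [v]. /f/ is a voiceless obstruent between vowels /u/ and /u/, so it voices to [v]. /mufapifuplinufue/ → muvabivuplinuvue.
Rule 2 (high vowel syncope): no segment meets the environment; /muvabivuplinuvue/ is unchanged.
Rule 3 (final vowel raising): /e/ is a mid vowel in word-final position, so it raises to [i]. /muvabivuplinuvue/ → muvabivuplinuvui.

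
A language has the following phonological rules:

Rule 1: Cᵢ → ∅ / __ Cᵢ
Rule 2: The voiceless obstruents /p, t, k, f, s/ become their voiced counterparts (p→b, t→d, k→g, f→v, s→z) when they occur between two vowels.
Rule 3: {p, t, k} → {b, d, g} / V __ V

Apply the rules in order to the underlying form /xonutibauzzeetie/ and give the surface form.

Rule 1 (degemination): /zz/ is a geminate; the first /z/ deletes. /xonutibauzzeetie/ → xonutibauzeetie.
Rule 2 (intervocalic voicing): /t/ is a voiceless obstruent between vowels /u/ and /i/, so it voices to [d]. /t/ is a voiceless obstruent between vowels /e/ and /i/, so it voices to [d]. /xonutibauzeetie/ → xonudibauzeedie.
Rule 3 (intervocalic voicing): no segment meets the environment; /xonudibauzeedie/ is unchanged.

xonudibauzeedie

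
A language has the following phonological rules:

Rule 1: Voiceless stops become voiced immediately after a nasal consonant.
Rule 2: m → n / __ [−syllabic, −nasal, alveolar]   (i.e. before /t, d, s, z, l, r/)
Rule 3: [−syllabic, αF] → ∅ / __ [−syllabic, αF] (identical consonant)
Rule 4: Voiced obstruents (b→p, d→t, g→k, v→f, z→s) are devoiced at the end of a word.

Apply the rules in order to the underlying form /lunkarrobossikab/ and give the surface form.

lungarobosikap

Rule 1 (post-nasal voicing): /k/ is a voiceless stop immediately after the nasal /n/, so it voices to [g]. /lunkarrobossikab/ → lungarrobossikab.
Rule 2 (nasal place assimilation): no segment meets the environment; /lungarrobossikab/ is unchanged.
Rule 3 (degemination): /rr/ is a geminate; the first /r/ deletes. /ss/ is a geminate; the first /s/ deletes. /lungarrobossikab/ → lungarobosikab.
Rule 4 (final devoicing): /b/ is a voiced obstruent in word-final position, so it devoices to [p]. /lungarobosikab/ → lungarobosikap.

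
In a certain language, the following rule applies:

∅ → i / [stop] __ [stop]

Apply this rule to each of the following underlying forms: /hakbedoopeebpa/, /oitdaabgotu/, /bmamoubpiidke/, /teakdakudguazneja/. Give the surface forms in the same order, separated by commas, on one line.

hakibedoopeebipa, oitidaabigotu, bmamoubipiidike, teakidakudiguazneja

/hakbedoopeebpa/: /k/ and /b/ form a stop–stop cluster, so [i] is inserted between them. /b/ and /p/ form a stop–stop cluster, so [i] is inserted between them. → [hakibedoopeebipa].
/oitdaabgotu/: /t/ and /d/ form a stop–stop cluster, so [i] is inserted between them. /b/ and /g/ form a stop–stop cluster, so [i] is inserted between them. → [oitidaabigotu].
/bmamoubpiidke/: /b/ and /p/ form a stop–stop cluster, so [i] is inserted between them. /d/ and /k/ form a stop–stop cluster, so [i] is inserted between them. → [bmamoubipiidike].
/teakdakudguazneja/: /k/ and /d/ form a stop–stop cluster, so [i] is inserted between them. /d/ and /g/ form a stop–stop cluster, so [i] is inserted between them. → [teakidakudiguazneja].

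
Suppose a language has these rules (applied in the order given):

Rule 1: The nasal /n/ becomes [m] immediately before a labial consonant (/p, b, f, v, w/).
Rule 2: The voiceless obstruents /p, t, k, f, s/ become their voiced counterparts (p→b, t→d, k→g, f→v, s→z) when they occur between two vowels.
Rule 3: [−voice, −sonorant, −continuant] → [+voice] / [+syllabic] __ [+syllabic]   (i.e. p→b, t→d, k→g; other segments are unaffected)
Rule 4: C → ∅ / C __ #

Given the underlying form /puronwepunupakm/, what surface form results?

Rule 1 (nasal place assimilation): /n/ precedes the labial consonant /w/, so it assimilates in place to [m]. /puronwepunupakm/ → puromwepunupakm.
Rule 2 (intervocalic voicing): /p/ is a voiceless obstruent between vowels /e/ and /u/, so it voices to [b]. /p/ is a voiceless obstruent between vowels /u/ and /a/, so it voices to [b]. /puromwepunupakm/ → puromwebunubakm.
Rule 3 (intervocalic voicing): no segment meets the environment; /puromwebunubakm/ is unchanged.
Rule 4 (final cluster simplification): /m/ is the second consonant of a word-final cluster /km/, so it deletes. /puromwebunubakm/ → puromwebunubak.

puromwebunubak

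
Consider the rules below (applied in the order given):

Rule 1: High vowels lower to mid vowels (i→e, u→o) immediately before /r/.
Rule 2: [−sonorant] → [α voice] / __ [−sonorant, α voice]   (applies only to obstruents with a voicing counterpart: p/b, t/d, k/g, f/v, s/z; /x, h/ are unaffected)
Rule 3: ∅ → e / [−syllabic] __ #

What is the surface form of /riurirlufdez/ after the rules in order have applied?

Rule 1 (pre-rhotic lowering): /u/ is a high vowel immediately before /r/, so it lowers to [o]. /i/ is a high vowel immediately before /r/, so it lowers to [e]. /riurirlufdez/ → riorerlufdez.
Rule 2 (regressive voicing assimilation): /f/ precedes the voiced obstruent /d/, so it voices to [v] by assimilation. /riorerlufdez/ → riorerluvdez.
Rule 3 (final e-epenthesis): the form ends in the consonant /z/, so [e] is inserted word-finally. /riorerluvdez/ → riorerluvdeze.

riorerluvdeze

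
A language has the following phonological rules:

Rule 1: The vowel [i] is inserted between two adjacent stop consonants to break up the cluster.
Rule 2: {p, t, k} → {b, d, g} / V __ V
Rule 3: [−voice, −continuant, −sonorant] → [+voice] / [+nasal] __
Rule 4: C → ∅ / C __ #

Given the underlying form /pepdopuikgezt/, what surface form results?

Rule 1 (stop-cluster i-epenthesis): /p/ and /d/ form a stop–stop cluster, so [i] is inserted between them. /k/ and /g/ form a stop–stop cluster, so [i] is inserted between them. /pepdopuikgezt/ → pepidopuikigezt.
Rule 2 (intervocalic voicing): /p/ is a voiceless stop between vowels /e/ and /i/, so it voices to [b]. /p/ is a voiceless stop between vowels /o/ and /u/, so it voices to [b]. /k/ is a voiceless stop between vowels /i/ and /i/, so it voices to [g]. /pepidopuikigezt/ → pebidobuigigezt.
Rule 3 (post-nasal voicing): no segment meets the environment; /pebidobuigigezt/ is unchanged.
Rule 4 (final cluster simplification): /t/ is the second consonant of a word-final cluster /zt/, so it deletes. /pebidobuigigezt/ → pebidobuigigez.

pebidobuigigez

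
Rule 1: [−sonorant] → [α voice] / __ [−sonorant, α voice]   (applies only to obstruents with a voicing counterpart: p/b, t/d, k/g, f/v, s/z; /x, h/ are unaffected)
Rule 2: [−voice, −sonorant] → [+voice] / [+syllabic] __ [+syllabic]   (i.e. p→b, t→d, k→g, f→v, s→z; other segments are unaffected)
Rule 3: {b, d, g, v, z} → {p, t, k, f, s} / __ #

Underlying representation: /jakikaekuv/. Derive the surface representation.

Rule 1 (regressive voicing assimilation): no segment meets the environment; /jakikaekuv/ is unchanged.
Rule 2 (intervocalic voicing): /k/ is a voiceless obstruent between vowels /a/ and /i/, so it voices to [g]. /k/ is a voiceless obstruent between vowels /i/ and /a/, so it voices to [g]. /k/ is a voiceless obstruent between vowels /e/ and /u/, so it voices to [g]. /jakikaekuv/ → jagigaeguv.
Rule 3 (final devoicing): /v/ is a voiced obstruent in word-final position, so it devoices to [f]. /jagigaeguv/ → jagigaeguf.

jagigaeguf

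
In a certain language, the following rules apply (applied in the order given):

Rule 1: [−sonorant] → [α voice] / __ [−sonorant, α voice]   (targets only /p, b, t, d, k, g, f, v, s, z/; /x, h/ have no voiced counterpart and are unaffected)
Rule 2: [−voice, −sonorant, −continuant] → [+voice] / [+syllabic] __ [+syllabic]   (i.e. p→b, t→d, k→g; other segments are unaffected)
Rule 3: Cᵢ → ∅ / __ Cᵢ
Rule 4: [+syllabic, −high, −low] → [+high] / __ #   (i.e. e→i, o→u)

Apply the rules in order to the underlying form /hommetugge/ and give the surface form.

homedugi

Rule 1 (regressive voicing assimilation): no segment meets the environment; /hommetugge/ is unchanged.
Rule 2 (intervocalic voicing): /t/ is a voiceless stop between vowels /e/ and /u/, so it voices to [d]. /hommetugge/ → hommedugge.
Rule 3 (degemination): /mm/ is a geminate; the first /m/ deletes. /gg/ is a geminate; the first /g/ deletes. /hommedugge/ → homeduge.
Rule 4 (final vowel raising): /e/ is a mid vowel in word-final position, so it raises to [i]. /homeduge/ → homedugi.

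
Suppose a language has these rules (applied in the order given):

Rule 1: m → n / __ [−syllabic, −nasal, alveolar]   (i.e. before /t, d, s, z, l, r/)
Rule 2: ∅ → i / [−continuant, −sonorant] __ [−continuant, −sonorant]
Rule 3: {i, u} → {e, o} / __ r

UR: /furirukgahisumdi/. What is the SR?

forerukigahisundi

Rule 1 (nasal place assimilation): /m/ precedes the alveolar consonant /d/, so it assimilates in place to [n]. /furirukgahisumdi/ → furirukgahisundi.
Rule 2 (stop-cluster i-epenthesis): /k/ and /g/ form a stop–stop cluster, so [i] is inserted between them. /furirukgahisundi/ → furirukigahisundi.
Rule 3 (pre-rhotic lowering): /u/ is a high vowel immediately before /r/, so it lowers to [o]. /i/ is a high vowel immediately before /r/, so it lowers to [e]. /furirukigahisundi/ → forerukigahisundi.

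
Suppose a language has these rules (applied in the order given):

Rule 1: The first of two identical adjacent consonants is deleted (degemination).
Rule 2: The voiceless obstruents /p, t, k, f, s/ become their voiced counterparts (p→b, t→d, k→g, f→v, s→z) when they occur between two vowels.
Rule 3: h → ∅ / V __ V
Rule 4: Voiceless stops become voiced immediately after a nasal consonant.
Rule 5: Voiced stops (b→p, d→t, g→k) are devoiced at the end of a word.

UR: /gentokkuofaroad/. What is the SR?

Rule 1 (degemination): /kk/ is a geminate; the first /k/ deletes. /gentokkuofaroad/ → gentokuofaroad.
Rule 2 (intervocalic voicing): /k/ is a voiceless obstruent between vowels /o/ and /u/, so it voices to [g]. /f/ is a voiceless obstruent between vowels /o/ and /a/, so it voices to [v]. /gentokuofaroad/ → gentoguovaroad.
Rule 3 (intervocalic h-deletion): no segment meets the environment; /gentoguovaroad/ is unchanged.
Rule 4 (post-nasal voicing): /t/ is a voiceless stop immediately after the nasal /n/, so it voices to [d]. /gentoguovaroad/ → gendoguovaroad.
Rule 5 (final devoicing): /d/ is a voiced stop in word-final position, so it devoices to [t]. /gendoguovaroad/ → gendoguovaroat.

gendoguovaroat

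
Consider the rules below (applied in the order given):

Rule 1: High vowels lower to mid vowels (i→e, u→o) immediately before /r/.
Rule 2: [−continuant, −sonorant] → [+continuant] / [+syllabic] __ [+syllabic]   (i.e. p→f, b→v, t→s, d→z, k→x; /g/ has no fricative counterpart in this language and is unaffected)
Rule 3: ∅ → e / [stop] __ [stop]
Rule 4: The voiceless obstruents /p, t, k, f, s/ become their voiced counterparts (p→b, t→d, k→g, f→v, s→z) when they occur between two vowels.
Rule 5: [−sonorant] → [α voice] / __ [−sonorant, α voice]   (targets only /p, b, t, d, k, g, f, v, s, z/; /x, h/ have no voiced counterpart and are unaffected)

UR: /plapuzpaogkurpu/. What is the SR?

Rule 1 (pre-rhotic lowering): /u/ is a high vowel immediately before /r/, so it lowers to [o]. /plapuzpaogkurpu/ → plapuzpaogkorpu.
Rule 2 (intervocalic spirantization): /p/ is a stop between vowels /a/ and /u/, so it spirantizes to the fricative [f]. /plapuzpaogkorpu/ → plafuzpaogkorpu.
Rule 3 (stop-cluster e-epenthesis): /g/ and /k/ form a stop–stop cluster, so [e] is inserted between them. /plafuzpaogkorpu/ → plafuzpaogekorpu.
Rule 4 (intervocalic voicing): /f/ is a voiceless obstruent between vowels /a/ and /u/, so it voices to [v]. /k/ is a voiceless obstruent between vowels /e/ and /o/, so it voices to [g]. /plafuzpaogekorpu/ → plavuzpaogegorpu.
Rule 5 (regressive voicing assimilation): /z/ precedes the voiceless obstruent /p/, so it devoices to [s] by assimilation. /plavuzpaogegorpu/ → plavuspaogegorpu.

plavuspaogegorpu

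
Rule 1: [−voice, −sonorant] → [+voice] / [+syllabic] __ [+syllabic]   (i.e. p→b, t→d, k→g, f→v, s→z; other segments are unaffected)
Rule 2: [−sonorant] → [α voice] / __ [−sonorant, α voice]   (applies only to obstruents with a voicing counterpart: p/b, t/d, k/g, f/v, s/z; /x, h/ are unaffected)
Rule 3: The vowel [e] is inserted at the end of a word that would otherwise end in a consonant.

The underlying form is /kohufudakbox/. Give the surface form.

kohuvudagboxe

Rule 1 (intervocalic voicing): /f/ is a voiceless obstruent between vowels /u/ and /u/, so it voices to [v]. /kohufudakbox/ → kohuvudakbox.
Rule 2 (regressive voicing assimilation): /k/ precedes the voiced obstruent /b/, so it voices to [g] by assimilation. /kohuvudakbox/ → kohuvudagbox.
Rule 3 (final e-epenthesis): the form ends in the consonant /x/, so [e] is inserted word-finally. /kohuvudagbox/ → kohuvudagboxe.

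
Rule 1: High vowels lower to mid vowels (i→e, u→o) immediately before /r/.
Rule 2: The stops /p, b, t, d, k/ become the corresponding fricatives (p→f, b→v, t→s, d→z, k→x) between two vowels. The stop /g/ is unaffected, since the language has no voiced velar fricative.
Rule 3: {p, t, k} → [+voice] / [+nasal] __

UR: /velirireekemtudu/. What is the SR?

Rule 1 (pre-rhotic lowering): /i/ is a high vowel immediately before /r/, so it lowers to [e]. /i/ is a high vowel immediately before /r/, so it lowers to [e]. /velirireekemtudu/ → velerereekemtudu.
Rule 2 (intervocalic spirantization): /k/ is a stop between vowels /e/ and /e/, so it spirantizes to the fricative [x]. /d/ is a stop between vowels /u/ and /u/, so it spirantizes to the fricative [z]. /velerereekemtudu/ → velerereexemtuzu.
Rule 3 (post-nasal voicing): /t/ is a voiceless stop immediately after the nasal /m/, so it voices to [d]. /velerereexemtuzu/ → velerereexemduzu.

velerereexemduzu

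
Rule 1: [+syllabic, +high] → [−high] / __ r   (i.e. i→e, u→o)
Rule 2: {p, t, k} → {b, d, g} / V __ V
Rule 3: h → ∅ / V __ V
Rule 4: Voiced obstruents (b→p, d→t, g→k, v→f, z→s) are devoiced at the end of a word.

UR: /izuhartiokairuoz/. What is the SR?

Rule 1 (pre-rhotic lowering): /i/ is a high vowel immediately before /r/, so it lowers to [e]. /izuhartiokairuoz/ → izuhartiokaeruoz.
Rule 2 (intervocalic voicing): /k/ is a voiceless stop between vowels /o/ and /a/, so it voices to [g]. /izuhartiokaeruoz/ → izuhartiogaeruoz.
Rule 3 (intervocalic h-deletion): /h/ occurs between vowels /u/ and /a/, so it deletes. /izuhartiogaeruoz/ → izuartiogaeruoz.
Rule 4 (final devoicing): /z/ is a voiced obstruent in word-final position, so it devoices to [s]. /izuartiogaeruoz/ → izuartiogaeruos.

izuartiogaeruos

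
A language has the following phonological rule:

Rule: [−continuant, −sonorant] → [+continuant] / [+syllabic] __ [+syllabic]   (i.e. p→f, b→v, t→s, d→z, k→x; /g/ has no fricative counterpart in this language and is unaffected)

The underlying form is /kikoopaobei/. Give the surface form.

kixoofaovei

Scanning /kikoopaobei/: /k/ at position 1 is not in the conditioning environment; /k/ is a stop between vowels /i/ and /o/, so it spirantizes to the fricative [x]; /p/ is a stop between vowels /o/ and /a/, so it spirantizes to the fricative [f]; /b/ is a stop between vowels /o/ and /e/, so it spirantizes to the fricative [v].
Result: [kixoofaovei].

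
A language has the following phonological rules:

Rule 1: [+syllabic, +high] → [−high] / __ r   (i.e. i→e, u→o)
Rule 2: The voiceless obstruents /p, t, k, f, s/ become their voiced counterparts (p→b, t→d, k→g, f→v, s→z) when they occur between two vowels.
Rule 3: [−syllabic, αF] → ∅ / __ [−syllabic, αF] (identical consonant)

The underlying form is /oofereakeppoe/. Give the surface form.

Rule 1 (pre-rhotic lowering): no segment meets the environment; /oofereakeppoe/ is unchanged.
Rule 2 (intervocalic voicing): /f/ is a voiceless obstruent between vowels /o/ and /e/, so it voices to [v]. /k/ is a voiceless obstruent between vowels /a/ and /e/, so it voices to [g]. /oofereakeppoe/ → oovereageppoe.
Rule 3 (degemination): /pp/ is a geminate; the first /p/ deletes. /oovereageppoe/ → oovereagepoe.

oovereagepoe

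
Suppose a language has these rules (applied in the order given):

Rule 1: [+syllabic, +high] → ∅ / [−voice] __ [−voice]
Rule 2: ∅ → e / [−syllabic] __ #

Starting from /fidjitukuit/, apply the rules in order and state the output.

Rule 1 (high vowel syncope): /u/ is a high vowel flanked by voiceless consonants /t/ and /k/, so it deletes. /fidjitukuit/ → fidjitkuit.
Rule 2 (final e-epenthesis): the form ends in the consonant /t/, so [e] is inserted word-finally. /fidjitkuit/ → fidjitkuite.

fidjitkuite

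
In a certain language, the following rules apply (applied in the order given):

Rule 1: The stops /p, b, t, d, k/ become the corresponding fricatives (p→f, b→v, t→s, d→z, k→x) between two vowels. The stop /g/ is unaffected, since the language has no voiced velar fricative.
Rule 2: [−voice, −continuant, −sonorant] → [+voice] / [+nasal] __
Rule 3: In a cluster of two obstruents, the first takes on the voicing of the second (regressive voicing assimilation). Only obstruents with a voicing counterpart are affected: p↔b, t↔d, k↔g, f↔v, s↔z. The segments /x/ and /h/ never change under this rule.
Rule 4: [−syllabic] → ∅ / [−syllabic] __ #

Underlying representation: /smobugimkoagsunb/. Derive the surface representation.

Rule 1 (intervocalic spirantization): /b/ is a stop between vowels /o/ and /u/, so it spirantizes to the fricative [v]. /smobugimkoagsunb/ → smovugimkoagsunb.
Rule 2 (post-nasal voicing): /k/ is a voiceless stop immediately after the nasal /m/, so it voices to [g]. /smovugimkoagsunb/ → smovugimgoagsunb.
Rule 3 (regressive voicing assimilation): /g/ precedes the voiceless obstruent /s/, so it devoices to [k] by assimilation. /smovugimgoagsunb/ → smovugimgoaksunb.
Rule 4 (final cluster simplification): /b/ is the second consonant of a word-final cluster /nb/, so it deletes. /smovugimgoaksunb/ → smovugimgoaksun.

smovugimgoaksun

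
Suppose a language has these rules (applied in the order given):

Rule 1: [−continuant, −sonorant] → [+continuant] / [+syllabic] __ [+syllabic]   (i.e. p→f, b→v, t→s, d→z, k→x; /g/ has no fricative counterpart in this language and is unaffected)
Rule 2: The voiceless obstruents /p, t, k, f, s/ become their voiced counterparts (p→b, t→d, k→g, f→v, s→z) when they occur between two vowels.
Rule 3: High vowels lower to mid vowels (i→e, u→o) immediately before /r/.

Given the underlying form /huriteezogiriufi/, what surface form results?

horizeezogeriuvi

Rule 1 (intervocalic spirantization): /t/ is a stop between vowels /i/ and /e/, so it spirantizes to the fricative [s]. /huriteezogiriufi/ → huriseezogiriufi.
Rule 2 (intervocalic voicing): /s/ is a voiceless obstruent between vowels /i/ and /e/, so it voices to [z]. /f/ is a voiceless obstruent between vowels /u/ and /i/, so it voices to [v]. /huriseezogiriufi/ → hurizeezogiriuvi.
Rule 3 (pre-rhotic lowering): /u/ is a high vowel immediately before /r/, so it lowers to [o]. /i/ is a high vowel immediately before /r/, so it lowers to [e]. /hurizeezogiriuvi/ → horizeezogeriuvi.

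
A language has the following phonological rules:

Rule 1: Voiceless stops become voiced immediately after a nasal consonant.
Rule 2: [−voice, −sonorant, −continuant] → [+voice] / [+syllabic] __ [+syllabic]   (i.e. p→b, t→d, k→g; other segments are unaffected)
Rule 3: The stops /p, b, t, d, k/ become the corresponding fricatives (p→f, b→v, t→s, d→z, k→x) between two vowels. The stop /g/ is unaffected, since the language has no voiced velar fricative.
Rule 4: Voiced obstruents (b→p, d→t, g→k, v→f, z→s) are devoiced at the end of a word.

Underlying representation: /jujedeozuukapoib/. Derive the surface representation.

jujezeozuugavoip

Rule 1 (post-nasal voicing): no segment meets the environment; /jujedeozuukapoib/ is unchanged.
Rule 2 (intervocalic voicing): /k/ is a voiceless stop between vowels /u/ and /a/, so it voices to [g]. /p/ is a voiceless stop between vowels /a/ and /o/, so it voices to [b]. /jujedeozuukapoib/ → jujedeozuugaboib.
Rule 3 (intervocalic spirantization): /d/ is a stop between vowels /e/ and /e/, so it spirantizes to the fricative [z]. /b/ is a stop between vowels /a/ and /o/, so it spirantizes to the fricative [v]. /jujedeozuugaboib/ → jujezeozuugavoib.
Rule 4 (final devoicing): /b/ is a voiced obstruent in word-final position, so it devoices to [p]. /jujezeozuugavoib/ → jujezeozuugavoip.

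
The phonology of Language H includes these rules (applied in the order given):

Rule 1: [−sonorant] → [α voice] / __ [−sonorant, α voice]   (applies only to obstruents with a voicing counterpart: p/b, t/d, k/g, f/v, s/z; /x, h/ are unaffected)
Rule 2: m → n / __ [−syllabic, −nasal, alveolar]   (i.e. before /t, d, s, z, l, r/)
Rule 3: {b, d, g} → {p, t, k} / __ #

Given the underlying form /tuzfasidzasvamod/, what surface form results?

Rule 1 (regressive voicing assimilation): /z/ precedes the voiceless obstruent /f/, so it devoices to [s] by assimilation. /s/ precedes the voiced obstruent /v/, so it voices to [z] by assimilation. /tuzfasidzasvamod/ → tusfasidzazvamod.
Rule 2 (nasal place assimilation): no segment meets the environment; /tusfasidzazvamod/ is unchanged.
Rule 3 (final devoicing): /d/ is a voiced stop in word-final position, so it devoices to [t]. /tusfasidzazvamod/ → tusfasidzazvamot.

tusfasidzazvamot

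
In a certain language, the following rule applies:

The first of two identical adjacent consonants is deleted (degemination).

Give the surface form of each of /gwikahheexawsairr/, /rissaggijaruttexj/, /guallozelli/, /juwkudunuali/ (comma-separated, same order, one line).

gwikaheexawsair, risagijarutexj, gualozeli, juwkudunuali

/gwikahheexawsairr/: /hh/ is a geminate; the first /h/ deletes. /rr/ is a geminate; the first /r/ deletes. → [gwikaheexawsair].
/rissaggijaruttexj/: /ss/ is a geminate; the first /s/ deletes. /gg/ is a geminate; the first /g/ deletes. /tt/ is a geminate; the first /t/ deletes. → [risagijarutexj].
/guallozelli/: /ll/ is a geminate; the first /l/ deletes. /ll/ is a geminate; the first /l/ deletes. → [gualozeli].
/juwkudunuali/: the rule's environment is not met; surfaces unchanged as [juwkudunuali].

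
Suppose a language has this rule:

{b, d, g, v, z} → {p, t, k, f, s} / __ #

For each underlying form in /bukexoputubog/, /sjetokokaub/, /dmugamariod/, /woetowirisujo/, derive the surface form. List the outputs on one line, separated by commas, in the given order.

/bukexoputubog/: /g/ is a voiced obstruent in word-final position, so it devoices to [k]. → [bukexoputubok].
/sjetokokaub/: /b/ is a voiced obstruent in word-final position, so it devoices to [p]. → [sjetokokaup].
/dmugamariod/: /d/ is a voiced obstruent in word-final position, so it devoices to [t]. → [dmugamariot].
/woetowirisujo/: the rule's environment is not met; surfaces unchanged as [woetowirisujo].

bukexoputubok, sjetokokaup, dmugamariot, woetowirisujo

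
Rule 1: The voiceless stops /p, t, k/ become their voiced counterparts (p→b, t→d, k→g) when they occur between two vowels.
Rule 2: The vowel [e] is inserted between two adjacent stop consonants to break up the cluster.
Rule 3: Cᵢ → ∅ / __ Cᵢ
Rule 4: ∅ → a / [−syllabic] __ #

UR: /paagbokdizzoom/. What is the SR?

paagebokedizooma

Rule 1 (intervocalic voicing): no segment meets the environment; /paagbokdizzoom/ is unchanged.
Rule 2 (stop-cluster e-epenthesis): /g/ and /b/ form a stop–stop cluster, so [e] is inserted between them. /k/ and /d/ form a stop–stop cluster, so [e] is inserted between them. /paagbokdizzoom/ → paagebokedizzoom.
Rule 3 (degemination): /zz/ is a geminate; the first /z/ deletes. /paagebokedizzoom/ → paagebokedizoom.
Rule 4 (final a-epenthesis): the form ends in the consonant /m/, so [a] is inserted word-finally. /paagebokedizoom/ → paagebokedizooma.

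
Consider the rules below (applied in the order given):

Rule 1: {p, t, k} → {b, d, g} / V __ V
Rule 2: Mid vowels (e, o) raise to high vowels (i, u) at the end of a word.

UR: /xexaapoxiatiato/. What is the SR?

Rule 1 (intervocalic voicing): /p/ is a voiceless stop between vowels /a/ and /o/, so it voices to [b]. /t/ is a voiceless stop between vowels /a/ and /i/, so it voices to [d]. /t/ is a voiceless stop between vowels /a/ and /o/, so it voices to [d]. /xexaapoxiatiato/ → xexaaboxiadiado.
Rule 2 (final vowel raising): /o/ is a mid vowel in word-final position, so it raises to [u]. /xexaaboxiadiado/ → xexaaboxiadiadu.

xexaaboxiadiadu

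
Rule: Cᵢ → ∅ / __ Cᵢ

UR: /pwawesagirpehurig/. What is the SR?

No segment of /pwawesagirpehurig/ meets the structural description of the rule, so the form surfaces unchanged.

pwawesagirpehurig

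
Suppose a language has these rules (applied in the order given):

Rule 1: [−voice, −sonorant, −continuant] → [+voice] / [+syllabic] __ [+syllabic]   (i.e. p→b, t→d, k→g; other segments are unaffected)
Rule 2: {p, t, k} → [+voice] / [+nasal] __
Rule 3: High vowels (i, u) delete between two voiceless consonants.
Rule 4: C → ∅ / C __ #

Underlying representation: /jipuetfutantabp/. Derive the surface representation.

jibuetfudandab

Rule 1 (intervocalic voicing): /p/ is a voiceless stop between vowels /i/ and /u/, so it voices to [b]. /t/ is a voiceless stop between vowels /u/ and /a/, so it voices to [d]. /jipuetfutantabp/ → jibuetfudantabp.
Rule 2 (post-nasal voicing): /t/ is a voiceless stop immediately after the nasal /n/, so it voices to [d]. /jibuetfudantabp/ → jibuetfudandabp.
Rule 3 (high vowel syncope): no segment meets the environment; /jibuetfudandabp/ is unchanged.
Rule 4 (final cluster simplification): /p/ is the second consonant of a word-final cluster /bp/, so it deletes. /jibuetfudandabp/ → jibuetfudandab.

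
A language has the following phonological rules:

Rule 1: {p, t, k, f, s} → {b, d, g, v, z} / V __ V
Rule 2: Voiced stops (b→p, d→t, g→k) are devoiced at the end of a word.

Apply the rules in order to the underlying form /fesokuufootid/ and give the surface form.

Rule 1 (intervocalic voicing): /s/ is a voiceless obstruent between vowels /e/ and /o/, so it voices to [z]. /k/ is a voiceless obstruent between vowels /o/ and /u/, so it voices to [g]. /f/ is a voiceless obstruent between vowels /u/ and /o/, so it voices to [v]. /t/ is a voiceless obstruent between vowels /o/ and /i/, so it voices to [d]. /fesokuufootid/ → fezoguuvoodid.
Rule 2 (final devoicing): /d/ is a voiced stop in word-final position, so it devoices to [t]. /fezoguuvoodid/ → fezoguuvoodit.

fezoguuvoodit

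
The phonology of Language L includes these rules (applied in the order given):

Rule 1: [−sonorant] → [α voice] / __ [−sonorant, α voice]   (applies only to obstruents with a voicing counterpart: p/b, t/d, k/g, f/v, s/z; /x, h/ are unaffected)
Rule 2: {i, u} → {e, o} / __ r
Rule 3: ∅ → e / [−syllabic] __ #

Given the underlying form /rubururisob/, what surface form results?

Rule 1 (regressive voicing assimilation): no segment meets the environment; /rubururisob/ is unchanged.
Rule 2 (pre-rhotic lowering): /u/ is a high vowel immediately before /r/, so it lowers to [o]. /u/ is a high vowel immediately before /r/, so it lowers to [o]. /rubururisob/ → rubororisob.
Rule 3 (final e-epenthesis): the form ends in the consonant /b/, so [e] is inserted word-finally. /rubororisob/ → rubororisobe.

rubororisobe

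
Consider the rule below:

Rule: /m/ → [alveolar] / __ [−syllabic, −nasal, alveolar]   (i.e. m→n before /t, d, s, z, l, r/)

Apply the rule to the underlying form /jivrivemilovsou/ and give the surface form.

jivrivemilovsou

No segment of /jivrivemilovsou/ meets the structural description of the rule, so the form surfaces unchanged.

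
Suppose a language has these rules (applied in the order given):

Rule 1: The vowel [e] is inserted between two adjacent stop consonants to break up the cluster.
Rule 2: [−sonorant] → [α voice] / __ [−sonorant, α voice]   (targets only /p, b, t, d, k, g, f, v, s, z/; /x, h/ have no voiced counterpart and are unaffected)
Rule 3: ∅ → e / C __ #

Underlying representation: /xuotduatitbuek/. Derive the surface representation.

xuoteduatitebueke

Rule 1 (stop-cluster e-epenthesis): /t/ and /d/ form a stop–stop cluster, so [e] is inserted between them. /t/ and /b/ form a stop–stop cluster, so [e] is inserted between them. /xuotduatitbuek/ → xuoteduatitebuek.
Rule 2 (regressive voicing assimilation): no segment meets the environment; /xuoteduatitebuek/ is unchanged.
Rule 3 (final e-epenthesis): the form ends in the consonant /k/, so [e] is inserted word-finally. /xuoteduatitebuek/ → xuoteduatitebueke.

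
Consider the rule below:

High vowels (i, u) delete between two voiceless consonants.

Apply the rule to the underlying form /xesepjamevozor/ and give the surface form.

xesepjamevozor

No segment of /xesepjamevozor/ meets the structural description of the rule, so the form surfaces unchanged.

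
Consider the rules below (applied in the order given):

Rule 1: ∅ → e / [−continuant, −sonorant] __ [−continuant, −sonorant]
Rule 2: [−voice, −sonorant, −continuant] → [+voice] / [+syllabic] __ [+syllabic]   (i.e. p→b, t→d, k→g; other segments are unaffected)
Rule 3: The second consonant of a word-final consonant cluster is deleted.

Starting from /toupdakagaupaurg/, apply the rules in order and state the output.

toubedagagaubaur

Rule 1 (stop-cluster e-epenthesis): /p/ and /d/ form a stop–stop cluster, so [e] is inserted between them. /toupdakagaupaurg/ → toupedakagaupaurg.
Rule 2 (intervocalic voicing): /p/ is a voiceless stop between vowels /u/ and /e/, so it voices to [b]. /k/ is a voiceless stop between vowels /a/ and /a/, so it voices to [g]. /p/ is a voiceless stop between vowels /u/ and /a/, so it voices to [b]. /toupedakagaupaurg/ → toubedagagaubaurg.
Rule 3 (final cluster simplification): /g/ is the second consonant of a word-final cluster /rg/, so it deletes. /toubedagagaubaurg/ → toubedagagaubaur.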